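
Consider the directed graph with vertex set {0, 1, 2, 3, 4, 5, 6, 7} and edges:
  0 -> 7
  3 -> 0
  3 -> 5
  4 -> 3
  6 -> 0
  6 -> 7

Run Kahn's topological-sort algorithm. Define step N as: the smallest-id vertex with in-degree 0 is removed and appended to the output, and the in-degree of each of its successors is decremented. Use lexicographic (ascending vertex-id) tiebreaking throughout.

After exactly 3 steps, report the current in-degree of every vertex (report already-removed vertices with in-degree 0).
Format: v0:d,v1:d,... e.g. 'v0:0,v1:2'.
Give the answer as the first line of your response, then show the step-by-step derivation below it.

v0:2,v1:0,v2:0,v3:0,v4:0,v5:1,v6:0,v7:2

step 1: output 1; order=[1]; indeg=(2,0,0,1,0,1,0,2)
step 2: output 2; order=[1,2]; indeg=(2,0,0,1,0,1,0,2)
step 3: output 4; order=[1,2,4]; indeg=(2,0,0,0,0,1,0,2)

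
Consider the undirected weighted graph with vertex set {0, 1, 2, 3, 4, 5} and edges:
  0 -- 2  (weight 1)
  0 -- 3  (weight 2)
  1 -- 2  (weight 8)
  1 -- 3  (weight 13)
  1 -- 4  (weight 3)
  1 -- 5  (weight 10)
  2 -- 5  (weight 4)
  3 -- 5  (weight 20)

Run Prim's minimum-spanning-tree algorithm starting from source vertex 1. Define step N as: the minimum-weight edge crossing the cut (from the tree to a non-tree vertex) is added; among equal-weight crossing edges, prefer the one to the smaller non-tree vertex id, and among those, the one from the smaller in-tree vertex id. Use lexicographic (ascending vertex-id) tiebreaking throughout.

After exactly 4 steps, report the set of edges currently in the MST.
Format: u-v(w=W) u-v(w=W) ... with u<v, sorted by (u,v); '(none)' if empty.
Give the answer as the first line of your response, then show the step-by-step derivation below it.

0-2(w=1) 0-3(w=2) 1-2(w=8) 1-4(w=3)

step 1: add edge 1-4 (w=3); MST = {1-4(w=3)}
step 2: add edge 1-2 (w=8); MST = {1-2(w=8) 1-4(w=3)}
step 3: add edge 0-2 (w=1); MST = {0-2(w=1) 1-2(w=8) 1-4(w=3)}
step 4: add edge 0-3 (w=2); MST = {0-2(w=1) 0-3(w=2) 1-2(w=8) 1-4(w=3)}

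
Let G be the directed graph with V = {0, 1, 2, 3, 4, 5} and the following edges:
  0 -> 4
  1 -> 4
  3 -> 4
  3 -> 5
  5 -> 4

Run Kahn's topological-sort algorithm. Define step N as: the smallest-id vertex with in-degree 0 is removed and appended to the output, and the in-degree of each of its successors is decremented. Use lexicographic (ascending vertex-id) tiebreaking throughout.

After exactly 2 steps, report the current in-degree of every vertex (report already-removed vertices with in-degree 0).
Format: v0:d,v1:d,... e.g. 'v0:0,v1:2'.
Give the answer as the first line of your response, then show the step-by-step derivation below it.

v0:0,v1:0,v2:0,v3:0,v4:2,v5:1

step 1: output 0; order=[0]; indeg=(0,0,0,0,3,1)
step 2: output 1; order=[0,1]; indeg=(0,0,0,0,2,1)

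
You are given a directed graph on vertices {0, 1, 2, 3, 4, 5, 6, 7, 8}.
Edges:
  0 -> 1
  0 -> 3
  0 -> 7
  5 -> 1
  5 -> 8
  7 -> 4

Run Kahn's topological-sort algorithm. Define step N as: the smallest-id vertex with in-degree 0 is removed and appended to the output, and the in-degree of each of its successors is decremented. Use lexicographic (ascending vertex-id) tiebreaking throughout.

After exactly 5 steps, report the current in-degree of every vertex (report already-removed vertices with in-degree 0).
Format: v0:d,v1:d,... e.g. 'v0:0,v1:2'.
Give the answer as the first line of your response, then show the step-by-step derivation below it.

v0:0,v1:0,v2:0,v3:0,v4:1,v5:0,v6:0,v7:0,v8:0

step 1: output 0; order=[0]; indeg=(0,1,0,0,1,0,0,0,1)
step 2: output 2; order=[0,2]; indeg=(0,1,0,0,1,0,0,0,1)
step 3: output 3; order=[0,2,3]; indeg=(0,1,0,0,1,0,0,0,1)
step 4: output 5; order=[0,2,3,5]; indeg=(0,0,0,0,1,0,0,0,0)
step 5: output 1; order=[0,2,3,5,1]; indeg=(0,0,0,0,1,0,0,0,0)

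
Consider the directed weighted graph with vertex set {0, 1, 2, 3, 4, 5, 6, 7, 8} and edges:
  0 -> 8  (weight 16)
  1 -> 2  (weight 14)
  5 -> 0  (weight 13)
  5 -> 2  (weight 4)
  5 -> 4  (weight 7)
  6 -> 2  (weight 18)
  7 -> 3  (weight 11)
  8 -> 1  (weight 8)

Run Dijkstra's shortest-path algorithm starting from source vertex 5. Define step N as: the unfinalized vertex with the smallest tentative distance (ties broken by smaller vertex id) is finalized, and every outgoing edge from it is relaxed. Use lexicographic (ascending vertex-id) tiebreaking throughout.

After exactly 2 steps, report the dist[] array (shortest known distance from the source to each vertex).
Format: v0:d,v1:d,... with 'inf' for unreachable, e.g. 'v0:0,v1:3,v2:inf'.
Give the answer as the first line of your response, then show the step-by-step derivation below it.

v0:13,v1:inf,v2:4,v3:inf,v4:7,v5:0,v6:inf,v7:inf,v8:inf

step 1: dist = v0:13,v1:inf,v2:4,v3:inf,v4:7,v5:0,v6:inf,v7:inf,v8:inf
step 2: dist = v0:13,v1:inf,v2:4,v3:inf,v4:7,v5:0,v6:inf,v7:inf,v8:inf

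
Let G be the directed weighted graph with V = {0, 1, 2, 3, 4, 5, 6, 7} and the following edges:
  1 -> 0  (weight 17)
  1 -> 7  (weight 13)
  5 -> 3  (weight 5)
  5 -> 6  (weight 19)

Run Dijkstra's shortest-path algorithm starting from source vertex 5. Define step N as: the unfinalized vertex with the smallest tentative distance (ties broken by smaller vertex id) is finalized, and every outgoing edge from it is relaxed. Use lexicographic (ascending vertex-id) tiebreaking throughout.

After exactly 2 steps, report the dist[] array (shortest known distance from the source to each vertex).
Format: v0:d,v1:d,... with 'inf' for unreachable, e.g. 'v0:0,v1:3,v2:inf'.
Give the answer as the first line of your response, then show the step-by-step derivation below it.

v0:inf,v1:inf,v2:inf,v3:5,v4:inf,v5:0,v6:19,v7:inf

step 1: dist = v0:inf,v1:inf,v2:inf,v3:5,v4:inf,v5:0,v6:19,v7:inf
step 2: dist = v0:inf,v1:inf,v2:inf,v3:5,v4:inf,v5:0,v6:19,v7:inf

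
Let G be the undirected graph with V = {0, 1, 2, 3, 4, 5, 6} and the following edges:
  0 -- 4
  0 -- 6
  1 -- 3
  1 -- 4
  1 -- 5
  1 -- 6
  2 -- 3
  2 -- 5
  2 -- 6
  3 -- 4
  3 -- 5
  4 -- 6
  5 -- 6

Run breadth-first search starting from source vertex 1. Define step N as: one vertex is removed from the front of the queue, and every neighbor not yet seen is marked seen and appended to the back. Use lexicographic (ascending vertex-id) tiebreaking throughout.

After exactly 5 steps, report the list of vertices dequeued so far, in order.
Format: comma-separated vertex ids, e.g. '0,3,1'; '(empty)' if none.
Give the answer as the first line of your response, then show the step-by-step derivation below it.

1,3,4,5,6

step 1: dequeue 1; queue=[3,4,5,6]; order=1
step 2: dequeue 3; queue=[4,5,6,2]; order=1,3
step 3: dequeue 4; queue=[5,6,2,0]; order=1,3,4
step 4: dequeue 5; queue=[6,2,0]; order=1,3,4,5
step 5: dequeue 6; queue=[2,0]; order=1,3,4,5,6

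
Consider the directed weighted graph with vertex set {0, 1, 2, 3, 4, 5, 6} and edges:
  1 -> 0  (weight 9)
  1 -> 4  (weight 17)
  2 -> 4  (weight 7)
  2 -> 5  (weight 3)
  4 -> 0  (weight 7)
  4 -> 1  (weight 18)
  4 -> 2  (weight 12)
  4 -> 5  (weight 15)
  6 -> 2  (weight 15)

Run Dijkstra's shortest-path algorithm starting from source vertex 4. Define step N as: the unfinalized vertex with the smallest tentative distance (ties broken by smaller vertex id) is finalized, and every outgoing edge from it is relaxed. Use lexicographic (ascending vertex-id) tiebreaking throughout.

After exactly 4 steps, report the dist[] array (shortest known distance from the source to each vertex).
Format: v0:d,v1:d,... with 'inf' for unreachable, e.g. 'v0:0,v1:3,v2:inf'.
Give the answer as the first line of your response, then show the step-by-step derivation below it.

v0:7,v1:18,v2:12,v3:inf,v4:0,v5:15,v6:inf

step 1: dist = v0:7,v1:18,v2:12,v3:inf,v4:0,v5:15,v6:inf
step 2: dist = v0:7,v1:18,v2:12,v3:inf,v4:0,v5:15,v6:inf
step 3: dist = v0:7,v1:18,v2:12,v3:inf,v4:0,v5:15,v6:inf
step 4: dist = v0:7,v1:18,v2:12,v3:inf,v4:0,v5:15,v6:inf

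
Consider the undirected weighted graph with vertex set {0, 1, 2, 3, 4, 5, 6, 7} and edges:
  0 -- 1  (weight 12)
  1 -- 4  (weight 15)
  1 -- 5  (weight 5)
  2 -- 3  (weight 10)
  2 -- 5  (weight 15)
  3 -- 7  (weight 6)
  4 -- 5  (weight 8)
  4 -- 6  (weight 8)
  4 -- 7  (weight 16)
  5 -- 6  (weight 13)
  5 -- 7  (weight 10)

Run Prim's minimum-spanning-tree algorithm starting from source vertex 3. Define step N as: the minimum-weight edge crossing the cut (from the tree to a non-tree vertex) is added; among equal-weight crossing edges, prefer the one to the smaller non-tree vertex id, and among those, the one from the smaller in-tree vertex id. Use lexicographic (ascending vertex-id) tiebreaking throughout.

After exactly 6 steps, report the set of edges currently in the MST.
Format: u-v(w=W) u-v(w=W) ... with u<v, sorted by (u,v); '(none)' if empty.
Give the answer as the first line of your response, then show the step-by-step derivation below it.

1-5(w=5) 2-3(w=10) 3-7(w=6) 4-5(w=8) 4-6(w=8) 5-7(w=10)

step 1: add edge 3-7 (w=6); MST = {3-7(w=6)}
step 2: add edge 2-3 (w=10); MST = {2-3(w=10) 3-7(w=6)}
step 3: add edge 5-7 (w=10); MST = {2-3(w=10) 3-7(w=6) 5-7(w=10)}
step 4: add edge 1-5 (w=5); MST = {1-5(w=5) 2-3(w=10) 3-7(w=6) 5-7(w=10)}
step 5: add edge 4-5 (w=8); MST = {1-5(w=5) 2-3(w=10) 3-7(w=6) 4-5(w=8) 5-7(w=10)}
step 6: add edge 4-6 (w=8); MST = {1-5(w=5) 2-3(w=10) 3-7(w=6) 4-5(w=8) 4-6(w=8) 5-7(w=10)}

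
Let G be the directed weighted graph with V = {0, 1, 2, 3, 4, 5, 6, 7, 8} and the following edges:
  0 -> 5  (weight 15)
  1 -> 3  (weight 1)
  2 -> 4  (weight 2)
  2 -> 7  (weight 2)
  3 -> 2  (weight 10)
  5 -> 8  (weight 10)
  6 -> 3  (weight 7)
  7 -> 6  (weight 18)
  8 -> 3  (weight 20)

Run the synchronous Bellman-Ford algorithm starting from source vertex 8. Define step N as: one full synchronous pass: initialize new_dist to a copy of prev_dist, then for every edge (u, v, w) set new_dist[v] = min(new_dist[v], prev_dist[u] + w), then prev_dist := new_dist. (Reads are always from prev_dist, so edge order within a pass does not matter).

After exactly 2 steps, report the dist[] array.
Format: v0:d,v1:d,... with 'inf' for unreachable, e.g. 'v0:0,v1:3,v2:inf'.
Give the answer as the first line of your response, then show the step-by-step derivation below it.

v0:inf,v1:inf,v2:30,v3:20,v4:inf,v5:inf,v6:inf,v7:inf,v8:0

step 1: dist = v0:inf,v1:inf,v2:inf,v3:20,v4:inf,v5:inf,v6:inf,v7:inf,v8:0
step 2: dist = v0:inf,v1:inf,v2:30,v3:20,v4:inf,v5:inf,v6:inf,v7:inf,v8:0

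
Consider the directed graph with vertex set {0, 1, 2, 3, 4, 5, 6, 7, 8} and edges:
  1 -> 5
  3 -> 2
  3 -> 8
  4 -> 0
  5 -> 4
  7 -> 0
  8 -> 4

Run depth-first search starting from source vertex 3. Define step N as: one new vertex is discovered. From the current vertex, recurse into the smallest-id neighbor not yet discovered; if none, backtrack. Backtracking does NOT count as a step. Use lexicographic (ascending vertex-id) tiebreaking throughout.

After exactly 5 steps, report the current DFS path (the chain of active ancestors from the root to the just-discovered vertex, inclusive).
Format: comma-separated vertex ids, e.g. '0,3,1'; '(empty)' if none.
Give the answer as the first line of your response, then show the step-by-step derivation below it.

3,8,4,0

step 1: discover 3; path=3; order=3
step 2: discover 2; path=3>2; order=3,2
step 3: discover 8; path=3>8; order=3,2,8
step 4: discover 4; path=3>8>4; order=3,2,8,4
step 5: discover 0; path=3>8>4>0; order=3,2,8,4,0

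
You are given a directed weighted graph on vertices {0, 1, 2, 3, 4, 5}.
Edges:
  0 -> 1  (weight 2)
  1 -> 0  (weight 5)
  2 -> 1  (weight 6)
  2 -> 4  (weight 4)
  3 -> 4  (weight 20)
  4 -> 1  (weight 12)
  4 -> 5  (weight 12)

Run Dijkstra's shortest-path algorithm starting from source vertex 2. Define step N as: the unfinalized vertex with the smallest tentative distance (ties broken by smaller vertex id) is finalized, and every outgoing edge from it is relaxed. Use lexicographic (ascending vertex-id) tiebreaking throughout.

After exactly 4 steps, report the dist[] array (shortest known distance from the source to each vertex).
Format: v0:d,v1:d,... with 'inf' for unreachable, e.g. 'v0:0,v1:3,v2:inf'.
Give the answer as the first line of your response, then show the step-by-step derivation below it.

v0:11,v1:6,v2:0,v3:inf,v4:4,v5:16

step 1: dist = v0:inf,v1:6,v2:0,v3:inf,v4:4,v5:inf
step 2: dist = v0:inf,v1:6,v2:0,v3:inf,v4:4,v5:16
step 3: dist = v0:11,v1:6,v2:0,v3:inf,v4:4,v5:16
step 4: dist = v0:11,v1:6,v2:0,v3:inf,v4:4,v5:16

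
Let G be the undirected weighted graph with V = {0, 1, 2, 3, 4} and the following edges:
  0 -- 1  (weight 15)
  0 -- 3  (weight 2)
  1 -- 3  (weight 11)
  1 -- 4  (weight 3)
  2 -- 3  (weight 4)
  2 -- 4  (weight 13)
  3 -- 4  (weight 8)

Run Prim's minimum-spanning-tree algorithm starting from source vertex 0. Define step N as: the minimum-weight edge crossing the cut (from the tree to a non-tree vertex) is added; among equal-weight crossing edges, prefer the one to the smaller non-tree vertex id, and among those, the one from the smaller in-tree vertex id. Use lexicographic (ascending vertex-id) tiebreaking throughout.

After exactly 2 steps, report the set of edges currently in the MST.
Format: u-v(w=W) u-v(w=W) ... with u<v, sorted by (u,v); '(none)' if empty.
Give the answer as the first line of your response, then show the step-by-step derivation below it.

0-3(w=2) 2-3(w=4)

step 1: add edge 0-3 (w=2); MST = {0-3(w=2)}
step 2: add edge 2-3 (w=4); MST = {0-3(w=2) 2-3(w=4)}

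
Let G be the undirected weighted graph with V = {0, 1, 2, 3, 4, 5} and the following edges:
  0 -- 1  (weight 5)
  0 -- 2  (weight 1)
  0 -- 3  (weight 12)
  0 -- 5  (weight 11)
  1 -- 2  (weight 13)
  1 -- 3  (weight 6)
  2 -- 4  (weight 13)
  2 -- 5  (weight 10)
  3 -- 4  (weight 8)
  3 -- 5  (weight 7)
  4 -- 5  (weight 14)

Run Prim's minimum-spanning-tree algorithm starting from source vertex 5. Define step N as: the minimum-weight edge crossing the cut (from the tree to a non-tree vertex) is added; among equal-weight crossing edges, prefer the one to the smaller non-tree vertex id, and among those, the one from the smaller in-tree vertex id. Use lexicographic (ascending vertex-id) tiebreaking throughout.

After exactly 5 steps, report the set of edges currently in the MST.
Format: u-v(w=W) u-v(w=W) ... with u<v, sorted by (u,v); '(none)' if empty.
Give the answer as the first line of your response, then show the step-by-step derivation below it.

0-1(w=5) 0-2(w=1) 1-3(w=6) 3-4(w=8) 3-5(w=7)

step 1: add edge 3-5 (w=7); MST = {3-5(w=7)}
step 2: add edge 1-3 (w=6); MST = {1-3(w=6) 3-5(w=7)}
step 3: add edge 0-1 (w=5); MST = {0-1(w=5) 1-3(w=6) 3-5(w=7)}
step 4: add edge 0-2 (w=1); MST = {0-1(w=5) 0-2(w=1) 1-3(w=6) 3-5(w=7)}
step 5: add edge 3-4 (w=8); MST = {0-1(w=5) 0-2(w=1) 1-3(w=6) 3-4(w=8) 3-5(w=7)}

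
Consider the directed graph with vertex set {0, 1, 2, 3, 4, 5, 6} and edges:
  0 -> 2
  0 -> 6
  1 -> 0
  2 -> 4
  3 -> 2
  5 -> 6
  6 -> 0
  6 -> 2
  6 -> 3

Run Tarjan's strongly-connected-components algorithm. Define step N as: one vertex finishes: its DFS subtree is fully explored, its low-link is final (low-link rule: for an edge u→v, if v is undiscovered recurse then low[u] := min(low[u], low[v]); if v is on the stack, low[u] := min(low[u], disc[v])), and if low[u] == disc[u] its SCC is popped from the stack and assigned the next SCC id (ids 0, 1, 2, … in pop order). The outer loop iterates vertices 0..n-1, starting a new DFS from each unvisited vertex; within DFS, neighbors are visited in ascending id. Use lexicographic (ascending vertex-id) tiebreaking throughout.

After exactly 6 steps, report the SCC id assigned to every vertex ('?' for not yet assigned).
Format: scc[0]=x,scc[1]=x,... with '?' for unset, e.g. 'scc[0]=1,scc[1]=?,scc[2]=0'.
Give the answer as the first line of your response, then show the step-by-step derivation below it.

scc[0]=3,scc[1]=4,scc[2]=1,scc[3]=2,scc[4]=0,scc[5]=?,scc[6]=3

step 1: low=(low[0]=0,low[1]=?,low[2]=1,low[3]=?,low[4]=2,low[5]=?,low[6]=?); scc=(scc[0]=?,scc[1]=?,scc[2]=?,scc[3]=?,scc[4]=0,scc[5]=?,scc[6]=?)
step 2: low=(low[0]=0,low[1]=?,low[2]=1,low[3]=?,low[4]=2,low[5]=?,low[6]=?); scc=(scc[0]=?,scc[1]=?,scc[2]=1,scc[3]=?,scc[4]=0,scc[5]=?,scc[6]=?)
step 3: low=(low[0]=0,low[1]=?,low[2]=1,low[3]=4,low[4]=2,low[5]=?,low[6]=0); scc=(scc[0]=?,scc[1]=?,scc[2]=1,scc[3]=2,scc[4]=0,scc[5]=?,scc[6]=?)
step 4: low=(low[0]=0,low[1]=?,low[2]=1,low[3]=4,low[4]=2,low[5]=?,low[6]=0); scc=(scc[0]=?,scc[1]=?,scc[2]=1,scc[3]=2,scc[4]=0,scc[5]=?,scc[6]=?)
step 5: low=(low[0]=0,low[1]=?,low[2]=1,low[3]=4,low[4]=2,low[5]=?,low[6]=0); scc=(scc[0]=3,scc[1]=?,scc[2]=1,scc[3]=2,scc[4]=0,scc[5]=?,scc[6]=3)
step 6: low=(low[0]=0,low[1]=5,low[2]=1,low[3]=4,low[4]=2,low[5]=?,low[6]=0); scc=(scc[0]=3,scc[1]=4,scc[2]=1,scc[3]=2,scc[4]=0,scc[5]=?,scc[6]=3)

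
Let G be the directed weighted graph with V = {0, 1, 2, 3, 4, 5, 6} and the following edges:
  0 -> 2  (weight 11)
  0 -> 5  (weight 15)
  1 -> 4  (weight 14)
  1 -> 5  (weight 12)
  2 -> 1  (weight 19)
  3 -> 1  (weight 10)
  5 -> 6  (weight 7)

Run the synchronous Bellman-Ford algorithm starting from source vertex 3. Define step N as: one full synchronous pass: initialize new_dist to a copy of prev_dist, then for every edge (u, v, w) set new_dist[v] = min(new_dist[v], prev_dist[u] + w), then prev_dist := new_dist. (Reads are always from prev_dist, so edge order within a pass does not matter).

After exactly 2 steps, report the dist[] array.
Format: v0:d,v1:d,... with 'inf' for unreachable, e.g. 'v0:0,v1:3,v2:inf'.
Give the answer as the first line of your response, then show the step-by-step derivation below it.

v0:inf,v1:10,v2:inf,v3:0,v4:24,v5:22,v6:inf

step 1: dist = v0:inf,v1:10,v2:inf,v3:0,v4:inf,v5:inf,v6:inf
step 2: dist = v0:inf,v1:10,v2:inf,v3:0,v4:24,v5:22,v6:inf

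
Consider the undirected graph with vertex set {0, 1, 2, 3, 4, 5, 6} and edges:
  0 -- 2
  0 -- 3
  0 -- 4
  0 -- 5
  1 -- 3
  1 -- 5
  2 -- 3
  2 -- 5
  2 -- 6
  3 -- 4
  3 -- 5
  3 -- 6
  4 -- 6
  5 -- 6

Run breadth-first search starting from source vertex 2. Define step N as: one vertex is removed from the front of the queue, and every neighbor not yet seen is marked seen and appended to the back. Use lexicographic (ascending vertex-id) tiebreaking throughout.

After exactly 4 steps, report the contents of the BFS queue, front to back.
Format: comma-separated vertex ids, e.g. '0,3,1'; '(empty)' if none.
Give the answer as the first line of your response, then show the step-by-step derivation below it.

6,4,1

step 1: dequeue 2; queue=[0,3,5,6]; order=2
step 2: dequeue 0; queue=[3,5,6,4]; order=2,0
step 3: dequeue 3; queue=[5,6,4,1]; order=2,0,3
step 4: dequeue 5; queue=[6,4,1]; order=2,0,3,5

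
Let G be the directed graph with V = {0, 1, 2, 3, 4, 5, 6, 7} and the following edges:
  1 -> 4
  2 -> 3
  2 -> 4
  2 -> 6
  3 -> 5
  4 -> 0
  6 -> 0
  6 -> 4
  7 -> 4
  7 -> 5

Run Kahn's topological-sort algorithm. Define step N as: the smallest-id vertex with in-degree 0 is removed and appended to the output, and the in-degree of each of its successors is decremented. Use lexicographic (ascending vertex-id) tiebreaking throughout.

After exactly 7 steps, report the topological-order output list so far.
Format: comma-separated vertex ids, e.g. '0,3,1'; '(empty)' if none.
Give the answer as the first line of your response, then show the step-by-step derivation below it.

1,2,3,6,7,4,0

step 1: output 1; order=[1]; indeg=(2,0,0,1,3,2,1,0)
step 2: output 2; order=[1,2]; indeg=(2,0,0,0,2,2,0,0)
step 3: output 3; order=[1,2,3]; indeg=(2,0,0,0,2,1,0,0)
step 4: output 6; order=[1,2,3,6]; indeg=(1,0,0,0,1,1,0,0)
step 5: output 7; order=[1,2,3,6,7]; indeg=(1,0,0,0,0,0,0,0)
step 6: output 4; order=[1,2,3,6,7,4]; indeg=(0,0,0,0,0,0,0,0)
step 7: output 0; order=[1,2,3,6,7,4,0]; indeg=(0,0,0,0,0,0,0,0)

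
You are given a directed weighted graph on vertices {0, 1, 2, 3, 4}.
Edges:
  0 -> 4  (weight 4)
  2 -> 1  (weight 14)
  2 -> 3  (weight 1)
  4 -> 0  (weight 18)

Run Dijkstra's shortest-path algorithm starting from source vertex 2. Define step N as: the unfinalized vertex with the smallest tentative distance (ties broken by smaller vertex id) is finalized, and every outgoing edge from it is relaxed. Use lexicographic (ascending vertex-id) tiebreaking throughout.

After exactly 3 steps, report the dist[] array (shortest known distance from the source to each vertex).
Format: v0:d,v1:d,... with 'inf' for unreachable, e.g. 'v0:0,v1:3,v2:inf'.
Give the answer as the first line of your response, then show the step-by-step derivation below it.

v0:inf,v1:14,v2:0,v3:1,v4:inf

step 1: dist = v0:inf,v1:14,v2:0,v3:1,v4:inf
step 2: dist = v0:inf,v1:14,v2:0,v3:1,v4:inf
step 3: dist = v0:inf,v1:14,v2:0,v3:1,v4:inf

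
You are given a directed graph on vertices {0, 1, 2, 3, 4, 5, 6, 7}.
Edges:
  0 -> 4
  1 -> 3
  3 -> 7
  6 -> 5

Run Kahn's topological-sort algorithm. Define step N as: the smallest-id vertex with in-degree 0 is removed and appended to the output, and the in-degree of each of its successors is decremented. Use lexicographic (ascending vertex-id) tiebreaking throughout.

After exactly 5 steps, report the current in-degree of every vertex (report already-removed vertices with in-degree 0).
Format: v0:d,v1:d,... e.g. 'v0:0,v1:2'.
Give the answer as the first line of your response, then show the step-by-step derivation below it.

v0:0,v1:0,v2:0,v3:0,v4:0,v5:1,v6:0,v7:0

step 1: output 0; order=[0]; indeg=(0,0,0,1,0,1,0,1)
step 2: output 1; order=[0,1]; indeg=(0,0,0,0,0,1,0,1)
step 3: output 2; order=[0,1,2]; indeg=(0,0,0,0,0,1,0,1)
step 4: output 3; order=[0,1,2,3]; indeg=(0,0,0,0,0,1,0,0)
step 5: output 4; order=[0,1,2,3,4]; indeg=(0,0,0,0,0,1,0,0)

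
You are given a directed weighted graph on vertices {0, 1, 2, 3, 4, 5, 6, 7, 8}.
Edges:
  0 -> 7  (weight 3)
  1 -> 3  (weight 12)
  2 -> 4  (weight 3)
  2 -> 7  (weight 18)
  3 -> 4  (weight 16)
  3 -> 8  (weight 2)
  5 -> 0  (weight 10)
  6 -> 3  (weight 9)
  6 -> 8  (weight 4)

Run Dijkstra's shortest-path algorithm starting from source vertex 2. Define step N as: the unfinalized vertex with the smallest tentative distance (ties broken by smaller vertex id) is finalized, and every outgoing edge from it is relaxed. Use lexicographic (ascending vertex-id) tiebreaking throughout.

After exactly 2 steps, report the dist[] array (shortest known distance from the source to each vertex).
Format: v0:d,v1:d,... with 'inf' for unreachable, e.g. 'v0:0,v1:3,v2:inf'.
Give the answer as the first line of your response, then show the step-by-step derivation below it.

v0:inf,v1:inf,v2:0,v3:inf,v4:3,v5:inf,v6:inf,v7:18,v8:inf

step 1: dist = v0:inf,v1:inf,v2:0,v3:inf,v4:3,v5:inf,v6:inf,v7:18,v8:inf
step 2: dist = v0:inf,v1:inf,v2:0,v3:inf,v4:3,v5:inf,v6:inf,v7:18,v8:inf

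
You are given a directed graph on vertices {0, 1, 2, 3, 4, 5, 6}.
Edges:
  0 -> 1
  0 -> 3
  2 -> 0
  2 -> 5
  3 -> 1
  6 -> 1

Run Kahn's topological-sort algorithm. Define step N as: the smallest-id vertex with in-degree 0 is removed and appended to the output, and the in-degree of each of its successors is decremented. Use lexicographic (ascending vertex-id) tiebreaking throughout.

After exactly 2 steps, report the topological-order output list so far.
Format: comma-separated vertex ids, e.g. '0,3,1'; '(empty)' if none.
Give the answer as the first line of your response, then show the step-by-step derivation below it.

2,0

step 1: output 2; order=[2]; indeg=(0,3,0,1,0,0,0)
step 2: output 0; order=[2,0]; indeg=(0,2,0,0,0,0,0)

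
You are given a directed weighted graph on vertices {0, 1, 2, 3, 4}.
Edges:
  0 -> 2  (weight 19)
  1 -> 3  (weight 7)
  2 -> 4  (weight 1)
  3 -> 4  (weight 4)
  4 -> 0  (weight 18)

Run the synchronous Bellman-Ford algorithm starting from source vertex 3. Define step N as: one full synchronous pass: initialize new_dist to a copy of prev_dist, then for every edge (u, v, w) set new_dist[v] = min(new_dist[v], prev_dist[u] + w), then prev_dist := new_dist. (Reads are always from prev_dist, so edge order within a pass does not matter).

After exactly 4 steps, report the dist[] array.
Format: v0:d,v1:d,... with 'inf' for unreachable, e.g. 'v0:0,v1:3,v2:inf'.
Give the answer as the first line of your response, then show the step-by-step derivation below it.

v0:22,v1:inf,v2:41,v3:0,v4:4

step 1: dist = v0:inf,v1:inf,v2:inf,v3:0,v4:4
step 2: dist = v0:22,v1:inf,v2:inf,v3:0,v4:4
step 3: dist = v0:22,v1:inf,v2:41,v3:0,v4:4
step 4: dist = v0:22,v1:inf,v2:41,v3:0,v4:4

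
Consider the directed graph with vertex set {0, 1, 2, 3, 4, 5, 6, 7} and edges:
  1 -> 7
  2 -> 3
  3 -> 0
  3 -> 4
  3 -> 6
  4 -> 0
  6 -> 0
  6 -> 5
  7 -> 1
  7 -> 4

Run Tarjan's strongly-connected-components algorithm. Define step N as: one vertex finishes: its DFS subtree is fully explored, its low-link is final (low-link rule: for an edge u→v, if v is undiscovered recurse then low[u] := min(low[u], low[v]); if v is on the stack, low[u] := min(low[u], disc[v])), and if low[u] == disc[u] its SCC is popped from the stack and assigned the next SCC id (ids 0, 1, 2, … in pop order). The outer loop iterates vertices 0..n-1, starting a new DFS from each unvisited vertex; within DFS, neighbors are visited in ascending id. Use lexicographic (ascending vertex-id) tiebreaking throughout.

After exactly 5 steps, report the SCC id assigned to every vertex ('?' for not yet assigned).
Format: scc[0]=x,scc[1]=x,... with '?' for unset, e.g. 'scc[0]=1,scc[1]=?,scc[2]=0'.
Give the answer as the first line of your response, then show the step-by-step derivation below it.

scc[0]=0,scc[1]=2,scc[2]=?,scc[3]=?,scc[4]=1,scc[5]=3,scc[6]=?,scc[7]=2

step 1: low=(low[0]=0,low[1]=?,low[2]=?,low[3]=?,low[4]=?,low[5]=?,low[6]=?,low[7]=?); scc=(scc[0]=0,scc[1]=?,scc[2]=?,scc[3]=?,scc[4]=?,scc[5]=?,scc[6]=?,scc[7]=?)
step 2: low=(low[0]=0,low[1]=1,low[2]=?,low[3]=?,low[4]=3,low[5]=?,low[6]=?,low[7]=1); scc=(scc[0]=0,scc[1]=?,scc[2]=?,scc[3]=?,scc[4]=1,scc[5]=?,scc[6]=?,scc[7]=?)
step 3: low=(low[0]=0,low[1]=1,low[2]=?,low[3]=?,low[4]=3,low[5]=?,low[6]=?,low[7]=1); scc=(scc[0]=0,scc[1]=?,scc[2]=?,scc[3]=?,scc[4]=1,scc[5]=?,scc[6]=?,scc[7]=?)
step 4: low=(low[0]=0,low[1]=1,low[2]=?,low[3]=?,low[4]=3,low[5]=?,low[6]=?,low[7]=1); scc=(scc[0]=0,scc[1]=2,scc[2]=?,scc[3]=?,scc[4]=1,scc[5]=?,scc[6]=?,scc[7]=2)
step 5: low=(low[0]=0,low[1]=1,low[2]=4,low[3]=5,low[4]=3,low[5]=7,low[6]=6,low[7]=1); scc=(scc[0]=0,scc[1]=2,scc[2]=?,scc[3]=?,scc[4]=1,scc[5]=3,scc[6]=?,scc[7]=2)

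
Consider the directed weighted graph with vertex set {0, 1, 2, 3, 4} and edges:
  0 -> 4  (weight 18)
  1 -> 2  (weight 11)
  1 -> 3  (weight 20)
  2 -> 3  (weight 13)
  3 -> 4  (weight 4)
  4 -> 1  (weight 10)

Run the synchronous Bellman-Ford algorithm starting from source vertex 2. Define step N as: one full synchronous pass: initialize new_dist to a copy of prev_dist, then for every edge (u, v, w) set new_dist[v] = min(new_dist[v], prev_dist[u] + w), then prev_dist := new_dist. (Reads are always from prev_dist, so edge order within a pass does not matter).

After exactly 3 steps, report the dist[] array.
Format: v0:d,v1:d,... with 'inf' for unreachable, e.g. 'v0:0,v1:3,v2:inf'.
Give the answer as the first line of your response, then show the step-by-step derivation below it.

v0:inf,v1:27,v2:0,v3:13,v4:17

step 1: dist = v0:inf,v1:inf,v2:0,v3:13,v4:inf
step 2: dist = v0:inf,v1:inf,v2:0,v3:13,v4:17
step 3: dist = v0:inf,v1:27,v2:0,v3:13,v4:17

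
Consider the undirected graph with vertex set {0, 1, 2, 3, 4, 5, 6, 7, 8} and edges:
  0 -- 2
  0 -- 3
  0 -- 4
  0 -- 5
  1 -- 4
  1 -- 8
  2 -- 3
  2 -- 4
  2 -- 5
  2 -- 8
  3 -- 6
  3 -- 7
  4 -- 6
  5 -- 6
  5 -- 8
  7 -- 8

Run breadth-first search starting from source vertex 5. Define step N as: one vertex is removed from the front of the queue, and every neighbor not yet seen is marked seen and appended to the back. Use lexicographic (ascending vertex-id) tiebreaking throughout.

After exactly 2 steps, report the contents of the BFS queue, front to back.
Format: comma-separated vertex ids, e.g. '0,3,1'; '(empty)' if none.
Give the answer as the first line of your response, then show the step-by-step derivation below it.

2,6,8,3,4

step 1: dequeue 5; queue=[0,2,6,8]; order=5
step 2: dequeue 0; queue=[2,6,8,3,4]; order=5,0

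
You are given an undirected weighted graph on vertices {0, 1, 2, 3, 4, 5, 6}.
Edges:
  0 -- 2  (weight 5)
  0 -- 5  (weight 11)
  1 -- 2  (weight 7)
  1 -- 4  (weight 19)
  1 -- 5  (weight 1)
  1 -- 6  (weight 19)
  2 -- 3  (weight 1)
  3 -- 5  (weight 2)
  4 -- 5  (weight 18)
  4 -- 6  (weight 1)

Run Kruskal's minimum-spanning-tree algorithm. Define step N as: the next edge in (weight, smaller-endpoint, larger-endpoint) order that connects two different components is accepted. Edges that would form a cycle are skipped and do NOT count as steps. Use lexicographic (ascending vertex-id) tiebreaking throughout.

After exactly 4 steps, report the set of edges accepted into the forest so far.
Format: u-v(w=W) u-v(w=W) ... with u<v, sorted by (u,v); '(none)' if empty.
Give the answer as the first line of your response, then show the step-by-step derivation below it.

1-5(w=1) 2-3(w=1) 3-5(w=2) 4-6(w=1)

step 1: add edge 1-5 (w=1); MST = {1-5(w=1)}
step 2: add edge 2-3 (w=1); MST = {1-5(w=1) 2-3(w=1)}
step 3: add edge 4-6 (w=1); MST = {1-5(w=1) 2-3(w=1) 4-6(w=1)}
step 4: add edge 3-5 (w=2); MST = {1-5(w=1) 2-3(w=1) 3-5(w=2) 4-6(w=1)}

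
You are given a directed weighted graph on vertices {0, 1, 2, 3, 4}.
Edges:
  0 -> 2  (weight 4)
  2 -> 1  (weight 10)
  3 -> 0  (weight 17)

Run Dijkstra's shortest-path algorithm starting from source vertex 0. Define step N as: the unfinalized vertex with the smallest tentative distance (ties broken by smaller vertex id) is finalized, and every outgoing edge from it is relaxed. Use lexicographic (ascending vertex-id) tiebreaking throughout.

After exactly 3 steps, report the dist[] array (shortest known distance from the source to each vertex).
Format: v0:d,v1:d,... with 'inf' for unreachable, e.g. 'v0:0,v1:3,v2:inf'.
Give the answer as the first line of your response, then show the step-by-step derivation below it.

v0:0,v1:14,v2:4,v3:inf,v4:inf

step 1: dist = v0:0,v1:inf,v2:4,v3:inf,v4:inf
step 2: dist = v0:0,v1:14,v2:4,v3:inf,v4:inf
step 3: dist = v0:0,v1:14,v2:4,v3:inf,v4:inf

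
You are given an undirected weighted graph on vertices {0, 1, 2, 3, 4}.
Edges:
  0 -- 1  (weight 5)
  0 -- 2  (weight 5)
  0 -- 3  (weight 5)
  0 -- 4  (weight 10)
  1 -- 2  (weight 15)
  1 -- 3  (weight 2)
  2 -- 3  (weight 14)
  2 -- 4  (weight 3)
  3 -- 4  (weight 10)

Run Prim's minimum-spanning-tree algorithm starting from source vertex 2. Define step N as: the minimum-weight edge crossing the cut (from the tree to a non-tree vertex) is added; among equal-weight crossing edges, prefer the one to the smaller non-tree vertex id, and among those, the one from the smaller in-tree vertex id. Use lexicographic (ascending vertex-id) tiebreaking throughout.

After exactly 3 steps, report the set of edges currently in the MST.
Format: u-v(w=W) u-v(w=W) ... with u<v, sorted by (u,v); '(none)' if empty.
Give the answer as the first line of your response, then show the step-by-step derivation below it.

0-1(w=5) 0-2(w=5) 2-4(w=3)

step 1: add edge 2-4 (w=3); MST = {2-4(w=3)}
step 2: add edge 0-2 (w=5); MST = {0-2(w=5) 2-4(w=3)}
step 3: add edge 0-1 (w=5); MST = {0-1(w=5) 0-2(w=5) 2-4(w=3)}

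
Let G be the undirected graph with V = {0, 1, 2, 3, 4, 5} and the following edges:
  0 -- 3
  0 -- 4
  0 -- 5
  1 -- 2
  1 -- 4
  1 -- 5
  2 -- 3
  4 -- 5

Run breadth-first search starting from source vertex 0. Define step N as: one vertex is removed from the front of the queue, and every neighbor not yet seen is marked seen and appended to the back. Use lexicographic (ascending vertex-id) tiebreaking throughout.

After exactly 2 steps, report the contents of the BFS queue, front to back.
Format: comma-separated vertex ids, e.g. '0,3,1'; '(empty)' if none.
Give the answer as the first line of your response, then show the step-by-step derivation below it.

4,5,2

step 1: dequeue 0; queue=[3,4,5]; order=0
step 2: dequeue 3; queue=[4,5,2]; order=0,3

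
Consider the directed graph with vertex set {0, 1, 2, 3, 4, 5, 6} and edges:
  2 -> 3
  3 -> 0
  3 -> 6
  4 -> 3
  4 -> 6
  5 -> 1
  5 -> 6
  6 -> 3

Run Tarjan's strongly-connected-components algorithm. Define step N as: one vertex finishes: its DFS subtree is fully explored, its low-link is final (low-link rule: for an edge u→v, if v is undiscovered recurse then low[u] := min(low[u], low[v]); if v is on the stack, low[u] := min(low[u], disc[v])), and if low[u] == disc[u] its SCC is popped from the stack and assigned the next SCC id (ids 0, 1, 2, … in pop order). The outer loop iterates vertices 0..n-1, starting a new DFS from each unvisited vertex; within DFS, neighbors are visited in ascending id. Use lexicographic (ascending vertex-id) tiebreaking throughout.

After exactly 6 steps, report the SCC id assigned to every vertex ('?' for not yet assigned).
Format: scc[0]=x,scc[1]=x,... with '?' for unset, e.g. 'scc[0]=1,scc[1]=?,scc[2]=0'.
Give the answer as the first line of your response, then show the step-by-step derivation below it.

scc[0]=0,scc[1]=1,scc[2]=3,scc[3]=2,scc[4]=4,scc[5]=?,scc[6]=2

step 1: low=(low[0]=0,low[1]=?,low[2]=?,low[3]=?,low[4]=?,low[5]=?,low[6]=?); scc=(scc[0]=0,scc[1]=?,scc[2]=?,scc[3]=?,scc[4]=?,scc[5]=?,scc[6]=?)
step 2: low=(low[0]=0,low[1]=1,low[2]=?,low[3]=?,low[4]=?,low[5]=?,low[6]=?); scc=(scc[0]=0,scc[1]=1,scc[2]=?,scc[3]=?,scc[4]=?,scc[5]=?,scc[6]=?)
step 3: low=(low[0]=0,low[1]=1,low[2]=2,low[3]=3,low[4]=?,low[5]=?,low[6]=3); scc=(scc[0]=0,scc[1]=1,scc[2]=?,scc[3]=?,scc[4]=?,scc[5]=?,scc[6]=?)
step 4: low=(low[0]=0,low[1]=1,low[2]=2,low[3]=3,low[4]=?,low[5]=?,low[6]=3); scc=(scc[0]=0,scc[1]=1,scc[2]=?,scc[3]=2,scc[4]=?,scc[5]=?,scc[6]=2)
step 5: low=(low[0]=0,low[1]=1,low[2]=2,low[3]=3,low[4]=?,low[5]=?,low[6]=3); scc=(scc[0]=0,scc[1]=1,scc[2]=3,scc[3]=2,scc[4]=?,scc[5]=?,scc[6]=2)
step 6: low=(low[0]=0,low[1]=1,low[2]=2,low[3]=3,low[4]=5,low[5]=?,low[6]=3); scc=(scc[0]=0,scc[1]=1,scc[2]=3,scc[3]=2,scc[4]=4,scc[5]=?,scc[6]=2)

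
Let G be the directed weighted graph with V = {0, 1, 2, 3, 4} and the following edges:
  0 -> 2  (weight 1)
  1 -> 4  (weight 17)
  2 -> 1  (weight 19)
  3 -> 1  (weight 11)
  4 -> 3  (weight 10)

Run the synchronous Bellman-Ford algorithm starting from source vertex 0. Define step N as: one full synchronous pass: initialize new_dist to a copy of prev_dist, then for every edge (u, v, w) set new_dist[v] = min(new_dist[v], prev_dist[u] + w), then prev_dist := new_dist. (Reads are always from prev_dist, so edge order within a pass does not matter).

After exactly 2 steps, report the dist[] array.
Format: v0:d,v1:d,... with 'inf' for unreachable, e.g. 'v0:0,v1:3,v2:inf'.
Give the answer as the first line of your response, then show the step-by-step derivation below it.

v0:0,v1:20,v2:1,v3:inf,v4:inf

step 1: dist = v0:0,v1:inf,v2:1,v3:inf,v4:inf
step 2: dist = v0:0,v1:20,v2:1,v3:inf,v4:inf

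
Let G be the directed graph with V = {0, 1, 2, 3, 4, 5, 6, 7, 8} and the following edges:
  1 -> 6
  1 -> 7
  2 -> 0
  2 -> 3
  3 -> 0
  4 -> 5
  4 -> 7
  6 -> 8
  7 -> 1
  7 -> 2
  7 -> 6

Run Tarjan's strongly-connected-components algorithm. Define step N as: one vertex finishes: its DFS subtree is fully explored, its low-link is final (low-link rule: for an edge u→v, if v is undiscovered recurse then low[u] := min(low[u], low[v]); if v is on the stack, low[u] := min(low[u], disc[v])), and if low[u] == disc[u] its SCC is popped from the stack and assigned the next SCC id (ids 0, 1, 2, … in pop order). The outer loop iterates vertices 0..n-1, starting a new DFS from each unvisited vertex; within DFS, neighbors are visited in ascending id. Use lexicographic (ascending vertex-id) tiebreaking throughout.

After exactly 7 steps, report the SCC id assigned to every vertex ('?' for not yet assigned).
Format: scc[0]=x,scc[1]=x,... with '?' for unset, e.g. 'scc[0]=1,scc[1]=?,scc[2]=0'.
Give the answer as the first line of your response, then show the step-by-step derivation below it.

scc[0]=0,scc[1]=5,scc[2]=4,scc[3]=3,scc[4]=?,scc[5]=?,scc[6]=2,scc[7]=5,scc[8]=1

step 1: low=(low[0]=0,low[1]=?,low[2]=?,low[3]=?,low[4]=?,low[5]=?,low[6]=?,low[7]=?,low[8]=?); scc=(scc[0]=0,scc[1]=?,scc[2]=?,scc[3]=?,scc[4]=?,scc[5]=?,scc[6]=?,scc[7]=?,scc[8]=?)
step 2: low=(low[0]=0,low[1]=1,low[2]=?,low[3]=?,low[4]=?,low[5]=?,low[6]=2,low[7]=?,low[8]=3); scc=(scc[0]=0,scc[1]=?,scc[2]=?,scc[3]=?,scc[4]=?,scc[5]=?,scc[6]=?,scc[7]=?,scc[8]=1)
step 3: low=(low[0]=0,low[1]=1,low[2]=?,low[3]=?,low[4]=?,low[5]=?,low[6]=2,low[7]=?,low[8]=3); scc=(scc[0]=0,scc[1]=?,scc[2]=?,scc[3]=?,scc[4]=?,scc[5]=?,scc[6]=2,scc[7]=?,scc[8]=1)
step 4: low=(low[0]=0,low[1]=1,low[2]=5,low[3]=6,low[4]=?,low[5]=?,low[6]=2,low[7]=1,low[8]=3); scc=(scc[0]=0,scc[1]=?,scc[2]=?,scc[3]=3,scc[4]=?,scc[5]=?,scc[6]=2,scc[7]=?,scc[8]=1)
step 5: low=(low[0]=0,low[1]=1,low[2]=5,low[3]=6,low[4]=?,low[5]=?,low[6]=2,low[7]=1,low[8]=3); scc=(scc[0]=0,scc[1]=?,scc[2]=4,scc[3]=3,scc[4]=?,scc[5]=?,scc[6]=2,scc[7]=?,scc[8]=1)
step 6: low=(low[0]=0,low[1]=1,low[2]=5,low[3]=6,low[4]=?,low[5]=?,low[6]=2,low[7]=1,low[8]=3); scc=(scc[0]=0,scc[1]=?,scc[2]=4,scc[3]=3,scc[4]=?,scc[5]=?,scc[6]=2,scc[7]=?,scc[8]=1)
step 7: low=(low[0]=0,low[1]=1,low[2]=5,low[3]=6,low[4]=?,low[5]=?,low[6]=2,low[7]=1,low[8]=3); scc=(scc[0]=0,scc[1]=5,scc[2]=4,scc[3]=3,scc[4]=?,scc[5]=?,scc[6]=2,scc[7]=5,scc[8]=1)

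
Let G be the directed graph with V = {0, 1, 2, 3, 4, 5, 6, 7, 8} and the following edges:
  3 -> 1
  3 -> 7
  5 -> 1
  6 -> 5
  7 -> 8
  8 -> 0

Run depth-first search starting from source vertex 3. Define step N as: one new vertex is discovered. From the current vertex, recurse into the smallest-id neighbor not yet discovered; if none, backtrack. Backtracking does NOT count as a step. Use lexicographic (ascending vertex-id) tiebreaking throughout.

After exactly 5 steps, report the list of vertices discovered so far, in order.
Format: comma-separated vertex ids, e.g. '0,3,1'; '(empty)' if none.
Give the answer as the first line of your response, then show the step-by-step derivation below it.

3,1,7,8,0

step 1: discover 3; path=3; order=3
step 2: discover 1; path=3>1; order=3,1
step 3: discover 7; path=3>7; order=3,1,7
step 4: discover 8; path=3>7>8; order=3,1,7,8
step 5: discover 0; path=3>7>8>0; order=3,1,7,8,0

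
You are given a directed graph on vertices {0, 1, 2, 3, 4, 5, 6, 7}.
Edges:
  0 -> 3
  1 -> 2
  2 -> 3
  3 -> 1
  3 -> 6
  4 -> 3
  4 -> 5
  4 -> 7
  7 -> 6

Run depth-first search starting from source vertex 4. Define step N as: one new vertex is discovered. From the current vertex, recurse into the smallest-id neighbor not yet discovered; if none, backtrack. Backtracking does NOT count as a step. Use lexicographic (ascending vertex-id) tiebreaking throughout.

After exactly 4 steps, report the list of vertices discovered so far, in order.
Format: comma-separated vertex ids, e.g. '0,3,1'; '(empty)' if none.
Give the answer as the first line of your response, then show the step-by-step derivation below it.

4,3,1,2

step 1: discover 4; path=4; order=4
step 2: discover 3; path=4>3; order=4,3
step 3: discover 1; path=4>3>1; order=4,3,1
step 4: discover 2; path=4>3>1>2; order=4,3,1,2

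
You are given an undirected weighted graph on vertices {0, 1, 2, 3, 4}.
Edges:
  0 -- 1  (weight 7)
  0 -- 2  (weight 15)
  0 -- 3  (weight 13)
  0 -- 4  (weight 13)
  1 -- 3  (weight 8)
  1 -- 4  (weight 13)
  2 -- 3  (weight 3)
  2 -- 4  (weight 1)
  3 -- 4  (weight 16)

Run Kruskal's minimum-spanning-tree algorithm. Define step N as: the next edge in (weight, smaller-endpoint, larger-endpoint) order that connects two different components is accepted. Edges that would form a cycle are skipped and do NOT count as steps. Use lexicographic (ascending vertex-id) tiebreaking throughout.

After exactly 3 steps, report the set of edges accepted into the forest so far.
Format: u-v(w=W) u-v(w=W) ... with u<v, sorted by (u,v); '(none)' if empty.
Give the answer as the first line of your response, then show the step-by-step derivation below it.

0-1(w=7) 2-3(w=3) 2-4(w=1)

step 1: add edge 2-4 (w=1); MST = {2-4(w=1)}
step 2: add edge 2-3 (w=3); MST = {2-3(w=3) 2-4(w=1)}
step 3: add edge 0-1 (w=7); MST = {0-1(w=7) 2-3(w=3) 2-4(w=1)}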